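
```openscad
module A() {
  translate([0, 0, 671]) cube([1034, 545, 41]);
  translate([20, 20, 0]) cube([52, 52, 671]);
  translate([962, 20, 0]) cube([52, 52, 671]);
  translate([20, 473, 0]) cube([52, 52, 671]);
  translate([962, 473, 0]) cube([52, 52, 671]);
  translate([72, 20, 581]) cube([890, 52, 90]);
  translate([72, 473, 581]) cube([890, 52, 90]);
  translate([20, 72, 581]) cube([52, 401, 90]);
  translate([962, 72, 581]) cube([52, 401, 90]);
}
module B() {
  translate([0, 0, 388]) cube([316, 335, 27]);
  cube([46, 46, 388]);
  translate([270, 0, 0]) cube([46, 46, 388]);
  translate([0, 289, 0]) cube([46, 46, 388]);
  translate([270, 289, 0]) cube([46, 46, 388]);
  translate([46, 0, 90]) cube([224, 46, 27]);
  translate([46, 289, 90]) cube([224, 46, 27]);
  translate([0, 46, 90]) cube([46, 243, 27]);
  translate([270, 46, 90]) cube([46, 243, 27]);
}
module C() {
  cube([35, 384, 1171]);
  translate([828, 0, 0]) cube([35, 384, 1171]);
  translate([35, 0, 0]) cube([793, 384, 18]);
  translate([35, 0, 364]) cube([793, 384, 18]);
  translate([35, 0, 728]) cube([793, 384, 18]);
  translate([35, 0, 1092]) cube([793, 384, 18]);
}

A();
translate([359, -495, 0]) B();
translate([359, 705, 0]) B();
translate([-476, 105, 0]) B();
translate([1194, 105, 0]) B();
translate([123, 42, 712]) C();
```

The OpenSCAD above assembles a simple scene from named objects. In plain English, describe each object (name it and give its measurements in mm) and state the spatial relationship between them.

A is a table: top 1034 mm (x) × 545 mm (y), 41 mm thick, upper face at z = 712 mm, on four 52×52 mm square legs, each inset 20 mm from the nearest pair of top edges, running from z = 0 to the bottom of the top. Four apron rails, 52 mm thick and 90 mm tall, run between adjacent legs with their top edges flush with the underside of the top and their outer faces flush with the legs' outer faces.

B is a four-legged stool. The seat is a 316×335×27 mm slab whose top surface is at z = 415 mm; four square legs, each 46×46 mm in cross-section, run from the floor (z = 0) to the underside of the seat, each flush with a corner of the seat. Four stretchers, 46 mm wide and 27 mm tall, connect adjacent legs with their undersides at z = 90 mm, each running between the inner faces of the legs it joins and aligned with the legs' outer faces on the other axis.

C is an open bookshelf. Two side panels, each 35 mm thick, 384 mm deep and 1171 mm tall, stand 863 mm apart (outside-to-outside). Between them sit 4 shelves, each 18 mm thick and 384 mm deep, spanning the full gap between the sides. The bottom shelf rests on the floor (its underside at z = 0) and the clear gap between one shelf's top and the next shelf's underside is 346 mm.

Four stools sit around the table at the −y, +y, −x, +x sides. The bookshelf is on top of the table.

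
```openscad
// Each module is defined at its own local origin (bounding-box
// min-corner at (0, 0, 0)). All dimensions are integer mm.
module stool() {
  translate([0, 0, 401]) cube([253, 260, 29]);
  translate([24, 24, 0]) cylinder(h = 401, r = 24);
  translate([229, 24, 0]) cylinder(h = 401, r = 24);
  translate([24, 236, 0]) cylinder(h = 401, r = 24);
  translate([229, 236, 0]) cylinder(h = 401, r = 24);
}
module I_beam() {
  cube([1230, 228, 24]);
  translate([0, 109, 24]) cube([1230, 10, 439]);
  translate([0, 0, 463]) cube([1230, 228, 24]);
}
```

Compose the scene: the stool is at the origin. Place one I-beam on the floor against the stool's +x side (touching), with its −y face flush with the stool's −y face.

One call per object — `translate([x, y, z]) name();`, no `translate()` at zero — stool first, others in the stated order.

stool();
translate([253, 0, 0]) I_beam();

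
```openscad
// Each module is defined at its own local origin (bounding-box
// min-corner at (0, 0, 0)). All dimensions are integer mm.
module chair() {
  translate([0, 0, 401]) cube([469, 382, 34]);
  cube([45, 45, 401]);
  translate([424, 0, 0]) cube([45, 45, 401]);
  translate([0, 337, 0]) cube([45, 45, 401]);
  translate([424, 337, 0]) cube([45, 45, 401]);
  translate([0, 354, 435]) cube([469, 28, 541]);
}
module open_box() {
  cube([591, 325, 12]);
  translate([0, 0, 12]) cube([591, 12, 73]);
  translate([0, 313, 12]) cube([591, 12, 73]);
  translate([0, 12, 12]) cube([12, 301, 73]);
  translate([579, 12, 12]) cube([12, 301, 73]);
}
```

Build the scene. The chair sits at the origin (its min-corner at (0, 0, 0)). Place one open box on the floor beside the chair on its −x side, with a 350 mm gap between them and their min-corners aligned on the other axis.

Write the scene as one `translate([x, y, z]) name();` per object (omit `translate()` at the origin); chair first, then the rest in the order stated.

chair();
translate([-941, 0, 0]) open_box();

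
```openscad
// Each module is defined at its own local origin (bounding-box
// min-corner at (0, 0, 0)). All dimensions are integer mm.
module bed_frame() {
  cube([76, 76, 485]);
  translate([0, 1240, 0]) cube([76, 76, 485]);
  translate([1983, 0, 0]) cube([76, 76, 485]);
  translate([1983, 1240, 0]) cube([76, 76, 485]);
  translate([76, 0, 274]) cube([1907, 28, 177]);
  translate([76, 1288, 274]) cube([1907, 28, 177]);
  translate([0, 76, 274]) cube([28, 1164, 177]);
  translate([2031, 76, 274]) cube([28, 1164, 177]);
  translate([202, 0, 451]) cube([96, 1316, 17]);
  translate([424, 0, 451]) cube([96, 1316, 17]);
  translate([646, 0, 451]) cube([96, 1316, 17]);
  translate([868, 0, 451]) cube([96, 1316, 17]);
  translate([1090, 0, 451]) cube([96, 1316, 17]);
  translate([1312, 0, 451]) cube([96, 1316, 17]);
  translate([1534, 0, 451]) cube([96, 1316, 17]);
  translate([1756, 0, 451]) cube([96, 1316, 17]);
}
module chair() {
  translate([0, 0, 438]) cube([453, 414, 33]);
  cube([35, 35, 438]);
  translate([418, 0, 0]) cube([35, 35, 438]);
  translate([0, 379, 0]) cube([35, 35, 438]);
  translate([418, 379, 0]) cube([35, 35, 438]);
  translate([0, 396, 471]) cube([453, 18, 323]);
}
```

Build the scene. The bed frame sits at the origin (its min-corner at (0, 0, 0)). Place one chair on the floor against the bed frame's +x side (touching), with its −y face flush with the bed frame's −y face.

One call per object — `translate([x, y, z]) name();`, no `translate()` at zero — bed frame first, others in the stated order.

bed_frame();
translate([2059, 0, 0]) chair();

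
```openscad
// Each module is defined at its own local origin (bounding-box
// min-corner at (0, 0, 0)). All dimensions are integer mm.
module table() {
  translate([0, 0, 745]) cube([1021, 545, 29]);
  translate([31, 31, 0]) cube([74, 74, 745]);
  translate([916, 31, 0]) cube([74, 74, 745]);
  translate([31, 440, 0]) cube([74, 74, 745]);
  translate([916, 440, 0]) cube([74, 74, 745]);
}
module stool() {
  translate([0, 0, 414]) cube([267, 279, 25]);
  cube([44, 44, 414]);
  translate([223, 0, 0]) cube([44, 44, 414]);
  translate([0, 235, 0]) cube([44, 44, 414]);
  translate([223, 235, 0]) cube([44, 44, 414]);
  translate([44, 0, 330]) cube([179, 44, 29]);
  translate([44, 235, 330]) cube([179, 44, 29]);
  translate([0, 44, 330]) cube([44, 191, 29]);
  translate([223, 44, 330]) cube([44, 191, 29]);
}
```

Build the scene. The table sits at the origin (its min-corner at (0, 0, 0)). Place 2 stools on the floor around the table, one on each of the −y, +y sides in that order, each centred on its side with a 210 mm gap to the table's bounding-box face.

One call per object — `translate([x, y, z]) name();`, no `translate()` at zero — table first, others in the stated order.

table();
translate([377, -489, 0]) stool();
translate([377, 755, 0]) stool();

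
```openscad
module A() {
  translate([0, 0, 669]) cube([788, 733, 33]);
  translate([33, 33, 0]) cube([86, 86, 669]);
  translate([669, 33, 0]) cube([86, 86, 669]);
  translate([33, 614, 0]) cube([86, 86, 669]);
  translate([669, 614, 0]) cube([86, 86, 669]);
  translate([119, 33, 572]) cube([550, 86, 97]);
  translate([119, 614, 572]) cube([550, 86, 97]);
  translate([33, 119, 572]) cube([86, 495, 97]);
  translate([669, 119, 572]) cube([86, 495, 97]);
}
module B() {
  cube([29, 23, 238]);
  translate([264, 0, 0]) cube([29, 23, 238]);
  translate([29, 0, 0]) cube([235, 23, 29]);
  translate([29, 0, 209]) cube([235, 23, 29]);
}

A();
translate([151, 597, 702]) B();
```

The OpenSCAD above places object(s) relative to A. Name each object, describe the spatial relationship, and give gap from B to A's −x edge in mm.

A is a table. B is a picture frame. The picture frame is on top of the table. The gap from the picture frame to the table's −x edge is 151 mm.

The picture frame's min-x is at 151; the table's min-x is 0; gap = 151 mm.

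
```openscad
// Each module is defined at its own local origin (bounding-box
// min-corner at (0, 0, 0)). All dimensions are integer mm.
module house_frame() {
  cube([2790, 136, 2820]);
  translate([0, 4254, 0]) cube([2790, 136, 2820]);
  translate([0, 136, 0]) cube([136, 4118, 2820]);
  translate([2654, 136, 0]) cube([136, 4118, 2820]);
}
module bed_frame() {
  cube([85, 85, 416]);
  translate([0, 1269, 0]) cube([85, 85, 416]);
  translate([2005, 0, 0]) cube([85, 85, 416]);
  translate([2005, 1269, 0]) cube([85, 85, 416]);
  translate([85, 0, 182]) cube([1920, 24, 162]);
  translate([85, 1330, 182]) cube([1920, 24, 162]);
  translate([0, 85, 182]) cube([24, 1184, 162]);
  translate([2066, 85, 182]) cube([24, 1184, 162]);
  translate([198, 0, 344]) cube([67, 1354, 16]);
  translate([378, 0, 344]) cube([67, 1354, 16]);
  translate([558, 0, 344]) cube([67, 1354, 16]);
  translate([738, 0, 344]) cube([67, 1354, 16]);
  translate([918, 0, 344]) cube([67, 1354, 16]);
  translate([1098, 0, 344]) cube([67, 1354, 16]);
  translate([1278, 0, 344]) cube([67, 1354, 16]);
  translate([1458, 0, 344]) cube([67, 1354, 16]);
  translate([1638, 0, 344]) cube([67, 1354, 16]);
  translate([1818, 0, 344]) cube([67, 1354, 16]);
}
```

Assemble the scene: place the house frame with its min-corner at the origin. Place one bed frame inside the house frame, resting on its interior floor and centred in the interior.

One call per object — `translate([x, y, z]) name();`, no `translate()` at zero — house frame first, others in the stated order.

house_frame();
translate([350, 1518, 0]) bed_frame();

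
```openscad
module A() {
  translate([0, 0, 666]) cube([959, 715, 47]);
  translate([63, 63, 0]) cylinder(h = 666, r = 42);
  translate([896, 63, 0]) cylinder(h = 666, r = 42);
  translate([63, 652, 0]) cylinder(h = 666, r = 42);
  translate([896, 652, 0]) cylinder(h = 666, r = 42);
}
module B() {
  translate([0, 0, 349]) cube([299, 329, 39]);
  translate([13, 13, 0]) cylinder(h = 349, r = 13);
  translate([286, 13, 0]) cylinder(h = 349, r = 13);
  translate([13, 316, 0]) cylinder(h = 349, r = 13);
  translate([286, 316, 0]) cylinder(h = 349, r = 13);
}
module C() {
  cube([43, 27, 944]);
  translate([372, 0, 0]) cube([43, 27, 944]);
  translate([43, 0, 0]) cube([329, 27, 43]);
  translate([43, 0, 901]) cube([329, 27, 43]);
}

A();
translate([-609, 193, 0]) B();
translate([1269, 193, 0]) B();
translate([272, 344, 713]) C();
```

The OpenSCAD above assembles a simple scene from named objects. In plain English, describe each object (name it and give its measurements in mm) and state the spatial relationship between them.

A is a table with a 959×715 mm rectangular top, 47 mm thick, top surface at z = 713 mm, supported by four round legs of 84 mm diameter, each leg's bounding box inset 21 mm from the nearest pair of top edges, running from the floor.

B is a simple wooden stool: a rectangular seat 299 mm (x) by 329 mm (y), 39 mm thick, top face at z = 388 mm, on four round legs, each 26 mm in diameter. The legs rest on z = 0, each leg's axis is inset half a diameter from the nearest pair of seat edges (so the leg's bounding box is flush with the corner).

C is a rectangular picture frame lying in the x–z plane (depth along y). The opening is 329 mm wide (x) by 858 mm tall (z), surrounded by a border 43 mm wide on all four sides. The frame is 27 mm deep and is made of two full-height vertical stiles with two horizontal rails fitted between them.

Two stools sit around the table at the −x, +x sides. The picture frame is on top of the table, centred.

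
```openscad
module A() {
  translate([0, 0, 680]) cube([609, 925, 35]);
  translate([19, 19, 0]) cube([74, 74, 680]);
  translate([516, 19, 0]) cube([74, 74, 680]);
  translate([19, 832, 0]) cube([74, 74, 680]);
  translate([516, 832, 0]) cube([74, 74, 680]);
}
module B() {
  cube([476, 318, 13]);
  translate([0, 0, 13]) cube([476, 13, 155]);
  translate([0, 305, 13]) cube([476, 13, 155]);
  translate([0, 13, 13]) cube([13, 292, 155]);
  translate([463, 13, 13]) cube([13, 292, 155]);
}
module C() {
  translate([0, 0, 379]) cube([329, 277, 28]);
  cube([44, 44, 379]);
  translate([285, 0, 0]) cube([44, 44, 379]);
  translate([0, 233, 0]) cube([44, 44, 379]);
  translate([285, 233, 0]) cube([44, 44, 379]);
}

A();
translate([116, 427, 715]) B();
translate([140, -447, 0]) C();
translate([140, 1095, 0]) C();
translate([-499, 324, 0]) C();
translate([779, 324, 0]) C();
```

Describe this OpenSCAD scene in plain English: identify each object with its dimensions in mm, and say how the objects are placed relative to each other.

A is a table with a 609×925 mm rectangular top, 35 mm thick, top surface at z = 715 mm, supported by four 74×74 mm square legs, each inset 19 mm from the nearest pair of top edges, running from the floor.

B is an open storage box with external size 476×318×168 mm and wall thickness 13 mm (the base is also 13 mm thick). The base covers the whole footprint; the four walls stand on the base, with the y-facing walls full-width and the x-facing walls fitting between their inner faces.

C is a four-legged stool. The seat is a 329×277×28 mm slab whose top surface is at z = 407 mm; four square legs, each 44×44 mm in cross-section, run from the floor (z = 0) to the underside of the seat, each flush with a corner of the seat.

The open box is on top of the table. Four stools sit around the table at the −y, +y, −x, +x sides.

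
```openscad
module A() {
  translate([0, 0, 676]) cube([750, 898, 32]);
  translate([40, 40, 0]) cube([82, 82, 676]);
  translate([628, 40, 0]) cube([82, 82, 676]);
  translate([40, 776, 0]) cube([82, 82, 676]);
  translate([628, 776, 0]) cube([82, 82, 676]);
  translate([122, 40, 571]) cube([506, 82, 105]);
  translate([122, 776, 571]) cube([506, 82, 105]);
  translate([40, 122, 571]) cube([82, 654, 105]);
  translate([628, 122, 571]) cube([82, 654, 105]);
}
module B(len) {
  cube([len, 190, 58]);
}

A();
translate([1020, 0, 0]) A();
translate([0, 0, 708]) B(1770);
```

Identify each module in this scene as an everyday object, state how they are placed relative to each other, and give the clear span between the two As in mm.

A is a table. B is a beam. A beam spans the tops of two tables. The clear span between the two tables is 270 mm.

Second table starts at x = 1020; first ends at x = 750; clear span = 1020 − 750 = 270 mm.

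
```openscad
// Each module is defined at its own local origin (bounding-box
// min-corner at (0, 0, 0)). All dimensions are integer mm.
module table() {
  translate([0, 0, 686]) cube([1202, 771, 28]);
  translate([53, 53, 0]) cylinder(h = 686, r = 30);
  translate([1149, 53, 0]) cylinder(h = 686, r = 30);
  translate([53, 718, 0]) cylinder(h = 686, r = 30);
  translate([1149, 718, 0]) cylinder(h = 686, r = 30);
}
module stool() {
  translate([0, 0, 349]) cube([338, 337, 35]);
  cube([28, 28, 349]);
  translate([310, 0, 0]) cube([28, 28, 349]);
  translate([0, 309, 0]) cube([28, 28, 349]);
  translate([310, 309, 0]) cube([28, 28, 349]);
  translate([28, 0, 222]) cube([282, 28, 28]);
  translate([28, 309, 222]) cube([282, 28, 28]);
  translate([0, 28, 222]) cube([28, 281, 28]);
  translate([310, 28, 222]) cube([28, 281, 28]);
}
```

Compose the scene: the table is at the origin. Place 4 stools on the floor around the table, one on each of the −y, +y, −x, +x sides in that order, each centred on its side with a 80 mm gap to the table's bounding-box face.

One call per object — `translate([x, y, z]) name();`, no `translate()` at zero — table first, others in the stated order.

table();
translate([432, -417, 0]) stool();
translate([432, 851, 0]) stool();
translate([-418, 217, 0]) stool();
translate([1282, 217, 0]) stool();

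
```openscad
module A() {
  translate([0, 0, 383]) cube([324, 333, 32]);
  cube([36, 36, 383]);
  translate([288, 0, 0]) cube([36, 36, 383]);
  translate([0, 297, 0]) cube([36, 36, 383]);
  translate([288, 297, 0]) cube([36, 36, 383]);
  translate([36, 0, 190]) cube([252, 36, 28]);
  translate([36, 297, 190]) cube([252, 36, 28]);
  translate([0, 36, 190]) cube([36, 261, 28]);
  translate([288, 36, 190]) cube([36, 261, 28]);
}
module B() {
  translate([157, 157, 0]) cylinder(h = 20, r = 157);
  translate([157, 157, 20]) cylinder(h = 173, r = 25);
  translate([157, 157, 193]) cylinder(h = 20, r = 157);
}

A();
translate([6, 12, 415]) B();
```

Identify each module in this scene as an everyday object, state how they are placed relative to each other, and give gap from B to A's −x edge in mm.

A is a stool. B is a spool. The spool is on top of the stool. The gap from the spool to the stool's −x edge is 6 mm.

The spool's min-x is at 6; the stool's min-x is 0; gap = 6 mm.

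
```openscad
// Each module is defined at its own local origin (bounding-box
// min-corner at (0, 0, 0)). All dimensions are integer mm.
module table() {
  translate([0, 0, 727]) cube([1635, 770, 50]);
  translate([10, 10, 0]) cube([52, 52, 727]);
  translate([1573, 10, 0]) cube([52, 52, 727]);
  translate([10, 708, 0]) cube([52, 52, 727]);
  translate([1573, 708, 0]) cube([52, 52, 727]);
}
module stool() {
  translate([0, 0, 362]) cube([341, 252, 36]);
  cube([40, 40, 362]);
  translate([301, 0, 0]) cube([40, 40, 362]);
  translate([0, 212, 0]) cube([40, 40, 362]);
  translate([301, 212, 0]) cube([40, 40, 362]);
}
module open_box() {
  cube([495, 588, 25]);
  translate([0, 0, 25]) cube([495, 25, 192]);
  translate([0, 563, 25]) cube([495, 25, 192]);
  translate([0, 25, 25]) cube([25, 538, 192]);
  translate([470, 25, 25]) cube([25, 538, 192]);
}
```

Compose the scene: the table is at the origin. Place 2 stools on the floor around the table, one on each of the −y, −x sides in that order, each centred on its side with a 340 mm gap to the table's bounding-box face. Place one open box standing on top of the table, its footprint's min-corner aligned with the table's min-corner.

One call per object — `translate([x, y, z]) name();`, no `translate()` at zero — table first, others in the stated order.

table();
translate([647, -592, 0]) stool();
translate([-681, 259, 0]) stool();
translate([0, 0, 777]) open_box();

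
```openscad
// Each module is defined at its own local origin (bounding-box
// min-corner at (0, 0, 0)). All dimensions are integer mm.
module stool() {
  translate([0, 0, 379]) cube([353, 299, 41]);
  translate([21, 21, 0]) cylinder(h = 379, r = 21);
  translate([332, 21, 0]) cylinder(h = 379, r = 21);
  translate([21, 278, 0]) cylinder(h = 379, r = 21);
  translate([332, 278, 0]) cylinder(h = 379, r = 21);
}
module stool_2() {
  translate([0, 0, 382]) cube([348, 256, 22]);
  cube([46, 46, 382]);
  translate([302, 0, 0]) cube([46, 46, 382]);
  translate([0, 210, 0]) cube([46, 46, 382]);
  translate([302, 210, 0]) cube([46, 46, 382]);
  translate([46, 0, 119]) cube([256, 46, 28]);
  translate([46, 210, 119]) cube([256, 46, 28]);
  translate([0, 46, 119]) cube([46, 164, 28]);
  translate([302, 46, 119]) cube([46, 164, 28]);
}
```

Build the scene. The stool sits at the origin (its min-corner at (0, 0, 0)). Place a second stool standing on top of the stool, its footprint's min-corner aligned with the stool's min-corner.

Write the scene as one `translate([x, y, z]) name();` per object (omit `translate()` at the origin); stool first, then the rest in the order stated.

stool();
translate([0, 0, 420]) stool_2();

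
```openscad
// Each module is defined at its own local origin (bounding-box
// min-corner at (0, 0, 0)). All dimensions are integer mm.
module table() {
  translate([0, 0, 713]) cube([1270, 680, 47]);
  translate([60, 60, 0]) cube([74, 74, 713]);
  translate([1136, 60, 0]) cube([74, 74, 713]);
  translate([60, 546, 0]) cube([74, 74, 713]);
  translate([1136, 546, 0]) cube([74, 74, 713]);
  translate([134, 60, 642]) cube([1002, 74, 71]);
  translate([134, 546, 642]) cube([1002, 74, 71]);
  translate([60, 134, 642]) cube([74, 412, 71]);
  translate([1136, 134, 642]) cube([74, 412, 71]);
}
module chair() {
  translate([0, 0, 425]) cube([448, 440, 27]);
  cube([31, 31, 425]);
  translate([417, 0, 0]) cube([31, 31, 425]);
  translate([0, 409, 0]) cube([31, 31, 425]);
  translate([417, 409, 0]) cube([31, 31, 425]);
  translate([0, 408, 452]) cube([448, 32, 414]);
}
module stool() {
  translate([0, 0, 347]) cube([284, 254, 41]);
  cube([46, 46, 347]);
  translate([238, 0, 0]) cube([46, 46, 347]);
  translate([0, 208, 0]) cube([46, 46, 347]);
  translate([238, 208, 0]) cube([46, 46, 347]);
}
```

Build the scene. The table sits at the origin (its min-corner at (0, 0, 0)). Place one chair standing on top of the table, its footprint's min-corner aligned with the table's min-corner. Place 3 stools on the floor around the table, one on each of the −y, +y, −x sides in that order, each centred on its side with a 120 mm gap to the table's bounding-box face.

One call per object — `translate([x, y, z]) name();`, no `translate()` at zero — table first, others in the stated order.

table();
translate([0, 0, 760]) chair();
translate([493, -374, 0]) stool();
translate([493, 800, 0]) stool();
translate([-404, 213, 0]) stool();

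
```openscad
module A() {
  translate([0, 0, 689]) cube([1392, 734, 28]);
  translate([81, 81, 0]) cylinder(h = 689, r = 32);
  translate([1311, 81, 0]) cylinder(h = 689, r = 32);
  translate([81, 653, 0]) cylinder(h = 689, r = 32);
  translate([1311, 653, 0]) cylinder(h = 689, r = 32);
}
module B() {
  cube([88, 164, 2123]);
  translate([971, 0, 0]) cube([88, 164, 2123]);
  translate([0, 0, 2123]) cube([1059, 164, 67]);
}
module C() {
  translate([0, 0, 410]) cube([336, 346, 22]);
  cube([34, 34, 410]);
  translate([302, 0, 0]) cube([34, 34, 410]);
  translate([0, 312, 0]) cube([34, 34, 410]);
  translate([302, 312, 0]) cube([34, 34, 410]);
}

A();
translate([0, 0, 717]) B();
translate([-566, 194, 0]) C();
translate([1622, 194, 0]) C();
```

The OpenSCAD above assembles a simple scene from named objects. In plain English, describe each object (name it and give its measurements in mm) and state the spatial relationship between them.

A is a table with a 1392×734 mm rectangular top, 28 mm thick, top surface at z = 717 mm, supported by four round legs of 64 mm diameter, each leg's bounding box inset 49 mm from the nearest pair of top edges, running from the floor.

B is a rectangular door frame: two vertical jambs of 88×164 mm section, 2123 mm tall, with a clear opening 883 mm wide between their inner faces. A header 67 mm tall and 164 mm deep lies on top of the jambs and spans the full outside width.

C is a four-legged stool. The seat is a 336×346×22 mm slab whose top surface is at z = 432 mm; four square legs, each 34×34 mm in cross-section, run from the floor (z = 0) to the underside of the seat, each flush with a corner of the seat.

The door frame is on top of the table. Two stools sit around the table at the −x, +x sides.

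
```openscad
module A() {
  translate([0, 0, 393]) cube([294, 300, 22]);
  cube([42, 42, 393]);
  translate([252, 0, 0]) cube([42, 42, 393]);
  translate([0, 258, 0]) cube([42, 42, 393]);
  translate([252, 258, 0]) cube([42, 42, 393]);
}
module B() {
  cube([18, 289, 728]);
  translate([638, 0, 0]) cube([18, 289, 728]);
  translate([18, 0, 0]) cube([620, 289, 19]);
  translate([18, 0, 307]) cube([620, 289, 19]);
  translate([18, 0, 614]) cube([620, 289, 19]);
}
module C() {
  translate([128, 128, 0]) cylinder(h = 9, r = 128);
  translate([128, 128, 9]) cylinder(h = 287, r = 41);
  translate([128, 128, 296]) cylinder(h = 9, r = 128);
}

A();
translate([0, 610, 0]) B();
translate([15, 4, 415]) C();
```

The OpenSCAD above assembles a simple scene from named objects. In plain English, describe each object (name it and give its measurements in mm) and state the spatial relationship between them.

A is a simple wooden stool: a rectangular seat 294 mm (x) by 300 mm (y), 22 mm thick, top face at z = 415 mm, on four square legs, each 42×42 mm in cross-section. The legs rest on z = 0, each flush with a corner of the seat.

B is an open bookshelf. Two side panels, each 18 mm thick, 289 mm deep and 728 mm tall, stand 656 mm apart (outside-to-outside). Between them sit 3 shelves, each 19 mm thick and 289 mm deep, spanning the full gap between the sides. The bottom shelf rests on the floor (its underside at z = 0) and the clear gap between one shelf's top and the next shelf's underside is 288 mm.

C is a spool: two coaxial disc flanges of radius 128 mm and thickness 9 mm, joined by a core cylinder of radius 41 mm and height 287 mm. The lower flange rests on z = 0 and the three cylinders share a vertical axis.

The bookshelf is on the floor beside the stool on its +y side. The spool is on top of the stool.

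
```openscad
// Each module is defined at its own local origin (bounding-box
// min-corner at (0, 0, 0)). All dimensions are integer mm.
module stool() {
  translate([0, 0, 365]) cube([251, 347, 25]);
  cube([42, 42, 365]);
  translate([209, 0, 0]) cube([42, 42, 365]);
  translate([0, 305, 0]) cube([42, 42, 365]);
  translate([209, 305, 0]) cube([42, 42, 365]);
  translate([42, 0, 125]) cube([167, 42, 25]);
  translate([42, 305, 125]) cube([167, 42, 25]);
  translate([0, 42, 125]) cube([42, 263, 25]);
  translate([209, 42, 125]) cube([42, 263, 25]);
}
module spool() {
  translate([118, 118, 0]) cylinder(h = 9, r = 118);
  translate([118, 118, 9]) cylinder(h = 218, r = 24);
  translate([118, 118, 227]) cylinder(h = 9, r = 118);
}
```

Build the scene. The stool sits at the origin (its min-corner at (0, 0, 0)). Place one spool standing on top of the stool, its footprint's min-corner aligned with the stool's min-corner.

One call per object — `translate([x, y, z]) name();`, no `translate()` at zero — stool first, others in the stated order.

stool();
translate([0, 0, 390]) spool();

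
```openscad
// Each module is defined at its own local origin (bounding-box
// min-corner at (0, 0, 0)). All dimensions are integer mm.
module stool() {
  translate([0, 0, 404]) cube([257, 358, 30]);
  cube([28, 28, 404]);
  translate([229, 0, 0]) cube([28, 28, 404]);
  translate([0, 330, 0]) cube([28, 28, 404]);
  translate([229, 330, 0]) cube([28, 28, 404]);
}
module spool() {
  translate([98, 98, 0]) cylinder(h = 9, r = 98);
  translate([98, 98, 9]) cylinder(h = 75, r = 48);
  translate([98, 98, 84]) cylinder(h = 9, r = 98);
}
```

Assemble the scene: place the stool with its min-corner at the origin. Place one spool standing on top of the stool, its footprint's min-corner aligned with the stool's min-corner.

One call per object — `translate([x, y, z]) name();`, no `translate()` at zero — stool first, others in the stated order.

stool();
translate([0, 0, 434]) spool();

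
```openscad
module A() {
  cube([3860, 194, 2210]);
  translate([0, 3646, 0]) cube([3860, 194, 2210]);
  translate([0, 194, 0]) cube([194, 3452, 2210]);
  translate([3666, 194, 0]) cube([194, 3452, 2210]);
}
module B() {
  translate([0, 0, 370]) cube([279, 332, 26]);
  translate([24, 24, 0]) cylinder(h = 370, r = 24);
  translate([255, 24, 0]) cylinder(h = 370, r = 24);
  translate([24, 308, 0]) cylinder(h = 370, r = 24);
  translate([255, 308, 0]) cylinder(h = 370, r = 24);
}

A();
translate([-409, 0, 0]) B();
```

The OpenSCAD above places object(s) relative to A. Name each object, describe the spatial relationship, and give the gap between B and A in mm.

The stool's nearest face is 130 mm from the house frame's −x face.

A is a house frame. B is a stool. The stool is on the floor beside the house frame on its −x side. The gap between the stool and the house frame is 130 mm.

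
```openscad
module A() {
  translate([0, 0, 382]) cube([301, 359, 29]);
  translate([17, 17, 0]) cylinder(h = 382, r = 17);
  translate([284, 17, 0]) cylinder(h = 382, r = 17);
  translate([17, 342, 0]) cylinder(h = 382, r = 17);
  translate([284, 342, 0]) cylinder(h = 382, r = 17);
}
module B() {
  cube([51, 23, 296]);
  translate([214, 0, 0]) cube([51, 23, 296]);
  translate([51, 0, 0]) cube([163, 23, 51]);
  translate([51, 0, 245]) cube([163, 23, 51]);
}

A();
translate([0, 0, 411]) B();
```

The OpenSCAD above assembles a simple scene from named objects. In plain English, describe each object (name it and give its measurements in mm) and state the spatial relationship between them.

A is a four-legged stool. The seat is a 301×359×29 mm slab whose top surface is at z = 411 mm; four round legs, each 34 mm in diameter, run from the floor (z = 0) to the underside of the seat, each leg's axis is inset half a diameter from the nearest pair of seat edges (so the leg's bounding box is flush with the corner).

B is a picture frame with a 163×194 mm rectangular opening (x by z) and a uniform 51 mm border on every side. Frame depth is 23 mm along y. It is built from two vertical stiles running the full outside height and two horizontal rails spanning the gap between the stiles.

The picture frame is on top of the stool.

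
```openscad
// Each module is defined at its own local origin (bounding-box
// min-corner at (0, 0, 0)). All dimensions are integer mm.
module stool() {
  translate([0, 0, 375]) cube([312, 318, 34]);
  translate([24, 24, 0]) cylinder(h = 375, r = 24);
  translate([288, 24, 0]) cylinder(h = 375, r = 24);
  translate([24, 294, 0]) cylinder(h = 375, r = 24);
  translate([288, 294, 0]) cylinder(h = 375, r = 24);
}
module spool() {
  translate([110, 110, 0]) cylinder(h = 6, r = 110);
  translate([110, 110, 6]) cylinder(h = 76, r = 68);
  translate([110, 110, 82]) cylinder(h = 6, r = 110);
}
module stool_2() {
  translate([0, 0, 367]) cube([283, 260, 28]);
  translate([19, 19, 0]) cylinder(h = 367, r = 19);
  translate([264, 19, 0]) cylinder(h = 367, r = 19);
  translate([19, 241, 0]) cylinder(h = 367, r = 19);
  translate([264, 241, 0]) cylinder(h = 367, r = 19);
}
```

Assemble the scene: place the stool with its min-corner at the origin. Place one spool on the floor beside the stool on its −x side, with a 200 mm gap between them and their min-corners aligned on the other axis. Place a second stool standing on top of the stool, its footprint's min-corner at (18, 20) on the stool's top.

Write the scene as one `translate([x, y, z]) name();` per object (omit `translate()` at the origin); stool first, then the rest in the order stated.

stool();
translate([-420, 0, 0]) spool();
translate([18, 20, 409]) stool_2();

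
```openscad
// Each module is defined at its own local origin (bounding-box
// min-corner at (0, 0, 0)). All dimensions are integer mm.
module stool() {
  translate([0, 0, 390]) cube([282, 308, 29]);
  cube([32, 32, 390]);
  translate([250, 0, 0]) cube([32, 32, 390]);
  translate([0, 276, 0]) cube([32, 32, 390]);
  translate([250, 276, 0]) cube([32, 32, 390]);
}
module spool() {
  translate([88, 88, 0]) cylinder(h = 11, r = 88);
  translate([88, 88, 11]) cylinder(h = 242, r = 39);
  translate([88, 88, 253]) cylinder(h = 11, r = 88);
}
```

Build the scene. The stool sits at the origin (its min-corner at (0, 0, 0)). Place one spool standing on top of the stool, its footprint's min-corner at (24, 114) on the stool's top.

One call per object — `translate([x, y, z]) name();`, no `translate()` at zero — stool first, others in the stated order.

stool();
translate([24, 114, 419]) spool();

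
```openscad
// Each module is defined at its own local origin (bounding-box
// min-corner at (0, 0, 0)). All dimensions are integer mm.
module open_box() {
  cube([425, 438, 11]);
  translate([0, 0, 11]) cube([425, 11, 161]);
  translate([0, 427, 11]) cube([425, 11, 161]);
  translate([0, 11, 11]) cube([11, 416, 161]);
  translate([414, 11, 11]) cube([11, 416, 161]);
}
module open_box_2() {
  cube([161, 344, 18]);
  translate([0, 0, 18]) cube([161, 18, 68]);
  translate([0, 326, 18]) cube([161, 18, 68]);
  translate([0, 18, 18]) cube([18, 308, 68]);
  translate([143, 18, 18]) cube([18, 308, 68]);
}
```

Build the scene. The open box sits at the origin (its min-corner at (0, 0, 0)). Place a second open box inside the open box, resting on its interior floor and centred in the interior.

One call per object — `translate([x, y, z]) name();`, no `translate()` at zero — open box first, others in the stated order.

open_box();
translate([132, 47, 11]) open_box_2();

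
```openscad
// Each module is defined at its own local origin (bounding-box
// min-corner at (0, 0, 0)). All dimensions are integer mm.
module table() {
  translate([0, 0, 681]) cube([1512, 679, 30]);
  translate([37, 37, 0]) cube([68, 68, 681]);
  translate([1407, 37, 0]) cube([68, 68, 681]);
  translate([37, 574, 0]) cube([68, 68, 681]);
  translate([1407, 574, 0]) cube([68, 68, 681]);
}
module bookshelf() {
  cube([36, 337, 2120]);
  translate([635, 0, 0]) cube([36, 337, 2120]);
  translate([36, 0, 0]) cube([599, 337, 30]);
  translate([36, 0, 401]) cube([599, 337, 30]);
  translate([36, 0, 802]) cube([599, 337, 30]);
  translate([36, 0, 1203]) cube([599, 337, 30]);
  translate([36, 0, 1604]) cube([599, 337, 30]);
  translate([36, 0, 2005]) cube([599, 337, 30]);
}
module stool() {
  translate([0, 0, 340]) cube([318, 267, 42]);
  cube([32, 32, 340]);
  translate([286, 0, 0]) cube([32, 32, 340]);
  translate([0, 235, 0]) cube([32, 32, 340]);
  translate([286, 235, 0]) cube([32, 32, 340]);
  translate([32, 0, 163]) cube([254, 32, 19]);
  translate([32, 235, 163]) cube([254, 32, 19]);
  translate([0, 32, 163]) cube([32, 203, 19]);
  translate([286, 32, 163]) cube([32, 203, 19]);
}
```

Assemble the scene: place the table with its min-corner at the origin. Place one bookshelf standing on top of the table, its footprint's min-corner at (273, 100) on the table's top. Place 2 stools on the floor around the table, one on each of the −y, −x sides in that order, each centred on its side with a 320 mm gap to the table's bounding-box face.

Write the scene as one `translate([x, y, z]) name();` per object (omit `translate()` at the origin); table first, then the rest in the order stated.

table();
translate([273, 100, 711]) bookshelf();
translate([597, -587, 0]) stool();
translate([-638, 206, 0]) stool();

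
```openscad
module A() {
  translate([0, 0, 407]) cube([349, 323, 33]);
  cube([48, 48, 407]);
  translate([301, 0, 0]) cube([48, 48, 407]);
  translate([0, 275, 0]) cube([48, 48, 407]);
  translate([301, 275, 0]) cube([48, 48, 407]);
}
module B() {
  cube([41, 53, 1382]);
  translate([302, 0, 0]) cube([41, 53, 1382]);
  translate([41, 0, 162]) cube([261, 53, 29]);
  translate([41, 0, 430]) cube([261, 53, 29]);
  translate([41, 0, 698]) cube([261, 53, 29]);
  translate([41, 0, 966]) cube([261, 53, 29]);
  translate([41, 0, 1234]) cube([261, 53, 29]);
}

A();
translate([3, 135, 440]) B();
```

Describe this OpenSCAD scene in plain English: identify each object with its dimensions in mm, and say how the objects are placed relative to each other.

A is a simple wooden stool: a rectangular seat 349 mm (x) by 323 mm (y), 33 mm thick, top face at z = 440 mm, on four square legs, each 48×48 mm in cross-section. The legs rest on z = 0, each flush with a corner of the seat.

B is a straight ladder. Two 41×53 mm vertical rails, 1382 mm tall, stand 343 mm apart (outside-to-outside) with their front faces coplanar on the −y side. 5 rungs, each 53 mm deep and 29 mm tall, span between the inner faces of the rails, front faces flush with the rails. The lowest rung's underside is at z = 162 mm and rungs are spaced 268 mm apart (underside to underside).

The ladder is on top of the stool, centred.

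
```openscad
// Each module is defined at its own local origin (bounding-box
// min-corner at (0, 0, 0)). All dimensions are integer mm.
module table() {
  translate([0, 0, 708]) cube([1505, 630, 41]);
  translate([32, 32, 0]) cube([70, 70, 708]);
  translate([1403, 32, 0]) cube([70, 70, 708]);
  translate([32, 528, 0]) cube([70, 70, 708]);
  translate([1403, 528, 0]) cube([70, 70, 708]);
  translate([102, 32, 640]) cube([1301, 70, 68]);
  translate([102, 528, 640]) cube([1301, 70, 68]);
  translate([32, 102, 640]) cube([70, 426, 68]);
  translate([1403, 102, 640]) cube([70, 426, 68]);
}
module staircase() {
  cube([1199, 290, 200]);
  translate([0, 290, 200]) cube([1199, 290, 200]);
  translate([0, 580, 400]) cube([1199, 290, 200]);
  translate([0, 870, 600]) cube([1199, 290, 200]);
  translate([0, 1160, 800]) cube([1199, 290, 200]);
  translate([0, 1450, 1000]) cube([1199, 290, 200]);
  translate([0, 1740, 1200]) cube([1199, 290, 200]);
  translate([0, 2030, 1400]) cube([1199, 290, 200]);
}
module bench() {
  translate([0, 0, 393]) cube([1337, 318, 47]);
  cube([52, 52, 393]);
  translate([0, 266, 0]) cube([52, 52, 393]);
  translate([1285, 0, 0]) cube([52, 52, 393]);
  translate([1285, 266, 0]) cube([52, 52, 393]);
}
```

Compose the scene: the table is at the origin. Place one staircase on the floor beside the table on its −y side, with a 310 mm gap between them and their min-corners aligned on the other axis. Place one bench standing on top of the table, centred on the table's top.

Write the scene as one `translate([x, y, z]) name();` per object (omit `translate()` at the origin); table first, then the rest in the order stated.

table();
translate([0, -2630, 0]) staircase();
translate([84, 156, 749]) bench();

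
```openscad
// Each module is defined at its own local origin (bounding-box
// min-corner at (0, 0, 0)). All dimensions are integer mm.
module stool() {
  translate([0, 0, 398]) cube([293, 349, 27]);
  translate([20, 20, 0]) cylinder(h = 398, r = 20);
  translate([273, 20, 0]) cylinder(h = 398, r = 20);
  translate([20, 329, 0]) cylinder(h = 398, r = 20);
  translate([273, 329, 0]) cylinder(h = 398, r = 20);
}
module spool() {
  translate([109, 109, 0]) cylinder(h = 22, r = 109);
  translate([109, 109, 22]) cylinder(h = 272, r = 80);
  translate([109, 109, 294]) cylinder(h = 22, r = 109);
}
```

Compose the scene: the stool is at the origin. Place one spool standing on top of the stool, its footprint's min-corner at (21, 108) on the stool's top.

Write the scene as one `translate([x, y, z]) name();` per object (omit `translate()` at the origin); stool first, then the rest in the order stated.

stool();
translate([21, 108, 425]) spool();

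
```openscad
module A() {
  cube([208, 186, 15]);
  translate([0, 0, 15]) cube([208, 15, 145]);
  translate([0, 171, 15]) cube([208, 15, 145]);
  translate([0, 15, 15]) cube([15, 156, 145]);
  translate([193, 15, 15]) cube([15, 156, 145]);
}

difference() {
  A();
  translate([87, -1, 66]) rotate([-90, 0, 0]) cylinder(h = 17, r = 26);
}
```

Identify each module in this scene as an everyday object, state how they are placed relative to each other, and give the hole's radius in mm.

A is an open box. The open box has a circular hole through its front wall. The hole's radius is 26 mm.

The subtracted cylinder has r = 26 mm.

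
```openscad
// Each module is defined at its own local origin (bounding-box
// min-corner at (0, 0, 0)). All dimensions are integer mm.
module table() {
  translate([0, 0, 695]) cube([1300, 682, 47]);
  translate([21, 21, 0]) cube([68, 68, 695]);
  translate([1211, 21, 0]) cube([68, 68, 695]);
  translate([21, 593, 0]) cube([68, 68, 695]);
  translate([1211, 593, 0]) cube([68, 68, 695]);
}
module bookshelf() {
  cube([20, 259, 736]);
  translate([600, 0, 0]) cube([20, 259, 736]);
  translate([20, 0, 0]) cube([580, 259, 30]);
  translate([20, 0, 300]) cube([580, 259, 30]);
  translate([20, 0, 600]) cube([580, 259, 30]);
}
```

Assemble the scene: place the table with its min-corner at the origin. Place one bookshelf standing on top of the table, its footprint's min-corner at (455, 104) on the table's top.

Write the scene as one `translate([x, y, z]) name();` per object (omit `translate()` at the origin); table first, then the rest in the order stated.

table();
translate([455, 104, 742]) bookshelf();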